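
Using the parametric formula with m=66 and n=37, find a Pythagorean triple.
(2987, 4884, 5725)

Euclid's formula: a = m² - n², b = 2mn, c = m² + n²
m = 66, n = 37
a = 66² - 37² = 4356 - 1369 = 2987
b = 2 × 66 × 37 = 4884
c = 66² + 37² = 4356 + 1369 = 5725
Verification: 2987² + 4884² = 8922169 + 23853456 = 32775625 = 5725² ✓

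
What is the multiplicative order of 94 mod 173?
172

173 is prime, so ord(94) divides φ(173) = 172.
Divisors of 172: 1, 2, 4, 43, 86, 172.
Repeated squaring: 94^1 ≡ 94, 94^2 ≡ 13, 94^4 ≡ 169, 94^8 ≡ 16, 94^16 ≡ 83, 94^32 ≡ 142, 94^64 ≡ 96, 94^128 ≡ 47 (mod 173).
Test 94^d mod 173 for each divisor d in increasing order:
94^1 ≡ 94
94^2 ≡ 13
94^4 ≡ 169
94^43 = 94^32·94^8·94^2·94^1 ≡ 80
94^86 = 94^64·94^16·94^4·94^2 ≡ 172
94^172 = 94^128·94^32·94^8·94^4 ≡ 1  ← first divisor giving 1
The order is 172.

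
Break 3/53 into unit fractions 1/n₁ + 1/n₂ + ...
1/18 + 1/954

Greedy algorithm:
3/53: ceiling(53/3) = 18, use 1/18
1/954: ceiling(954/1) = 954, use 1/954
Result: 3/53 = 1/18 + 1/954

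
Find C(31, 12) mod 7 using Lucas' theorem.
0

Using Lucas' theorem:
Write n=31 and k=12 in base 7:
n in base 7: [4, 3]
k in base 7: [1, 5]
C(31,12) mod 7 = ∏ C(n_i, k_i) mod 7
Digit binomials (mod 7): C(4,1) = 4; C(3,5) = 0 (k_i > n_i)
Product: 4 × 0 = 0 ≡ 0 (mod 7)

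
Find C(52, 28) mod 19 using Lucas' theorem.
14

Using Lucas' theorem:
Write n=52 and k=28 in base 19:
n in base 19: [2, 14]
k in base 19: [1, 9]
C(52,28) mod 19 = ∏ C(n_i, k_i) mod 19
Digit binomials (mod 19): C(2,1) = 2; C(14,9) = 2002 ≡ 7
Product: 2 × 7 = 14 ≡ 14 (mod 19)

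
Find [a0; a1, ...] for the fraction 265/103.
[2; 1, 1, 2, 1, 14]

Euclidean algorithm steps:
265 = 2 × 103 + 59
103 = 1 × 59 + 44
59 = 1 × 44 + 15
44 = 2 × 15 + 14
15 = 1 × 14 + 1
14 = 14 × 1 + 0
Continued fraction: [2; 1, 1, 2, 1, 14]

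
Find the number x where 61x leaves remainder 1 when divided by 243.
4

gcd(61, 243) = 1, so the inverse exists.
Extended Euclidean algorithm on (243, 61):
243 = 3 × 61 + 60  ⟹  60 = (1)·243 + (-3)·61
61 = 1 × 60 + 1  ⟹  1 = (-1)·243 + (4)·61
So (4)·61 ≡ 1 (mod 243), i.e. 61^(-1) ≡ 4 (mod 243).
Check: 61 × 4 = 244 ≡ 1 (mod 243)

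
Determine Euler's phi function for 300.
80

300 = 2^2 × 3 × 5^2
φ(n) = n × ∏(1 - 1/p) for each prime p dividing n
φ(300) = 300 × (1 - 1/2) × (1 - 1/3) × (1 - 1/5) = 80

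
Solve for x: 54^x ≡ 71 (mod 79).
63

Baby-step giant-step with step n = ⌈√79⌉ = 9.
Baby steps 54^j mod 79 (j:value) for j=0..8: 0:1, 1:54, 2:72, 3:17, 4:49, 5:39, 6:52, 7:43, 8:31.
Giant-step multiplier: 54^(-9) ≡ 54^(78-9) = 54^69 ≡ 58 (mod 79).
Giant steps γ_i = 71·58^i mod 79: γ_0=71, γ_1=10, γ_2=27, γ_3=65, γ_4=57, γ_5=67, γ_6=15, γ_7=1 (in table at j=0).
x = i·n + j = 7·9 + 0 = 63.
Check: 54^63 ≡ 71 (mod 79).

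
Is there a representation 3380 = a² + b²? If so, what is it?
4² + 58² (a=4, b=58)

Factorization: 3380 = 2^2 × 5 × 13^2
By Fermat: n is sum of two squares iff every prime p ≡ 3 (mod 4) appears to even power.
All primes ≡ 3 (mod 4) appear to even power.
Search a = 0, 1, 2, … for 3380 - a² a perfect square: first hit at a = 4: 3380 - 16 = 3364 = 58².
3380 = 4² + 58² = 16 + 3364 ✓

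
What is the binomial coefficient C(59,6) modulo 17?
11

Using Lucas' theorem:
Write n=59 and k=6 in base 17:
n in base 17: [3, 8]
k in base 17: [0, 6]
C(59,6) mod 17 = ∏ C(n_i, k_i) mod 17
Digit binomials (mod 17): C(3,0) = 1; C(8,6) = 28 ≡ 11
Product: 1 × 11 = 11 ≡ 11 (mod 17)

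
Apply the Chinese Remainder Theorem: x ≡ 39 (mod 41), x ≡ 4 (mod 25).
654

Using Chinese Remainder Theorem:
M = 41 × 25 = 1025
M1 = 25, M2 = 41
y1 = 25^(-1) mod 41 = 23
y2 = 41^(-1) mod 25 = 11
x = (39×25×23 + 4×41×11) mod 1025 = 654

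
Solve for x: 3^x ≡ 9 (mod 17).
2

Baby-step giant-step with step n = ⌈√17⌉ = 5.
Baby steps 3^j mod 17 (j:value) for j=0..4: 0:1, 1:3, 2:9, 3:10, 4:13.
h = 9 is already in the table at j=2, so x = 2.
Check: 3^2 ≡ 9 (mod 17).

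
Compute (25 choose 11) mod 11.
2

Using Lucas' theorem:
Write n=25 and k=11 in base 11:
n in base 11: [2, 3]
k in base 11: [1, 0]
C(25,11) mod 11 = ∏ C(n_i, k_i) mod 11
Digit binomials (mod 11): C(2,1) = 2; C(3,0) = 1
Product: 2 × 1 = 2 ≡ 2 (mod 11)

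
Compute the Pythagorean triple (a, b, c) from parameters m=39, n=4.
(1505, 312, 1537)

Euclid's formula: a = m² - n², b = 2mn, c = m² + n²
m = 39, n = 4
a = 39² - 4² = 1521 - 16 = 1505
b = 2 × 39 × 4 = 312
c = 39² + 4² = 1521 + 16 = 1537
Verification: 1505² + 312² = 2265025 + 97344 = 2362369 = 1537² ✓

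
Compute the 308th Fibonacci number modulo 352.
109

Matrix identity: Q^n = [[F_(n+1), F_n], [F_n, F_(n-1)]] with Q = [[1,1],[1,0]].
n = 308 = 100110100₂. Square-and-multiply, entries mod 352:
Q^1 = [[1,1],[1,0]]
Q^2 = (Q^1)² = [[2,1],[1,1]]
Q^4 = (Q^2)² = [[5,3],[3,2]]
Q^9 = (Q^4)²·Q = [[55,34],[34,21]]
Q^19 = (Q^9)²·Q = [[77,309],[309,120]]
Q^38 = (Q^19)² = [[34,329],[329,57]]
Q^77 = (Q^38)²·Q = [[296,277],[277,19]]
Q^154 = (Q^77)² = [[313,311],[311,2]]
Q^308 = (Q^154)² = [[34,109],[109,277]]
F_308 mod 352 = Q^308[0][1] = 109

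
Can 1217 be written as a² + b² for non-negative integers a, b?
16² + 31² (a=16, b=31)

Factorization: 1217 = 1217
By Fermat: n is sum of two squares iff every prime p ≡ 3 (mod 4) appears to even power.
All primes ≡ 3 (mod 4) appear to even power.
Search a = 0, 1, 2, … for 1217 - a² a perfect square: first hit at a = 16: 1217 - 256 = 961 = 31².
1217 = 16² + 31² = 256 + 961 ✓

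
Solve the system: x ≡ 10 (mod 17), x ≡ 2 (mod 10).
112

Using Chinese Remainder Theorem:
M = 17 × 10 = 170
M1 = 10, M2 = 17
y1 = 10^(-1) mod 17 = 12
y2 = 17^(-1) mod 10 = 3
x = (10×10×12 + 2×17×3) mod 170 = 112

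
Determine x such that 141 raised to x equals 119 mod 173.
68

Baby-step giant-step with step n = ⌈√173⌉ = 14.
Baby steps 141^j mod 173 (j:value) for j=0..13: 0:1, 1:141, 2:159, 3:102, 4:23, 5:129, 6:24, 7:97, 8:10, 9:26, 10:33, 11:155, 12:57, 13:79.
Giant-step multiplier: 141^(-14) ≡ 141^(172-14) = 141^158 ≡ 31 (mod 173).
Giant steps γ_i = 119·31^i mod 173: γ_0=119, γ_1=56, γ_2=6, γ_3=13, γ_4=57 (in table at j=12).
x = i·n + j = 4·14 + 12 = 68.
Check: 141^68 ≡ 119 (mod 173).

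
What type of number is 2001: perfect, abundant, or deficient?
deficient

Proper divisors of 2001: sum = 1 + 3 + 23 + 29 + 69 + 87 + 667 = 879
Since 879 < 2001, 2001 is deficient.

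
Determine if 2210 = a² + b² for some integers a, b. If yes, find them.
1² + 47² (a=1, b=47)

Factorization: 2210 = 2 × 5 × 13 × 17
By Fermat: n is sum of two squares iff every prime p ≡ 3 (mod 4) appears to even power.
All primes ≡ 3 (mod 4) appear to even power.
Search a = 0, 1, 2, … for 2210 - a² a perfect square: first hit at a = 1: 2210 - 1 = 2209 = 47².
2210 = 1² + 47² = 1 + 2209 ✓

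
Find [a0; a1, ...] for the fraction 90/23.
[3; 1, 10, 2]

Euclidean algorithm steps:
90 = 3 × 23 + 21
23 = 1 × 21 + 2
21 = 10 × 2 + 1
2 = 2 × 1 + 0
Continued fraction: [3; 1, 10, 2]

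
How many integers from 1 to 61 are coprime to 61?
60

61 = 61
φ(n) = n × ∏(1 - 1/p) for each prime p dividing n
φ(61) = 61 × (1 - 1/61) = 60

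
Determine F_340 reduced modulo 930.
675

Matrix identity: Q^n = [[F_(n+1), F_n], [F_n, F_(n-1)]] with Q = [[1,1],[1,0]].
n = 340 = 101010100₂. Square-and-multiply, entries mod 930:
Q^1 = [[1,1],[1,0]]
Q^2 = (Q^1)² = [[2,1],[1,1]]
Q^5 = (Q^2)²·Q = [[8,5],[5,3]]
Q^10 = (Q^5)² = [[89,55],[55,34]]
Q^21 = (Q^10)²·Q = [[41,716],[716,255]]
Q^42 = (Q^21)² = [[47,826],[826,151]]
Q^85 = (Q^42)²·Q = [[803,5],[5,798]]
Q^170 = (Q^85)² = [[344,565],[565,709]]
Q^340 = (Q^170)² = [[461,675],[675,716]]
F_340 mod 930 = Q^340[0][1] = 675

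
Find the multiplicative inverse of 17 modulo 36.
17

gcd(17, 36) = 1, so the inverse exists.
Extended Euclidean algorithm on (36, 17):
36 = 2 × 17 + 2  ⟹  2 = (1)·36 + (-2)·17
17 = 8 × 2 + 1  ⟹  1 = (-8)·36 + (17)·17
So (17)·17 ≡ 1 (mod 36), i.e. 17^(-1) ≡ 17 (mod 36).
Check: 17 × 17 = 289 ≡ 1 (mod 36)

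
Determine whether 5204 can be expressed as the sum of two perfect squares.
50² + 52² (a=50, b=52)

Factorization: 5204 = 2^2 × 1301
By Fermat: n is sum of two squares iff every prime p ≡ 3 (mod 4) appears to even power.
All primes ≡ 3 (mod 4) appear to even power.
Search a = 0, 1, 2, … for 5204 - a² a perfect square: first hit at a = 50: 5204 - 2500 = 2704 = 52².
5204 = 50² + 52² = 2500 + 2704 ✓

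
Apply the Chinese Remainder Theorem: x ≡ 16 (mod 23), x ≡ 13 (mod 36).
85

Using Chinese Remainder Theorem:
M = 23 × 36 = 828
M1 = 36, M2 = 23
y1 = 36^(-1) mod 23 = 16
y2 = 23^(-1) mod 36 = 11
x = (16×36×16 + 13×23×11) mod 828 = 85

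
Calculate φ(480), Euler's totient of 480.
128

480 = 2^5 × 3 × 5
φ(n) = n × ∏(1 - 1/p) for each prime p dividing n
φ(480) = 480 × (1 - 1/2) × (1 - 1/3) × (1 - 1/5) = 128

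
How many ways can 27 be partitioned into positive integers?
3010

p(n) counts ways to write n as a sum of positive integers (order ignored).
Euler's pentagonal recurrence: p(k) = p(k-1) + p(k-2) - p(k-5) - p(k-7) + p(k-12) + p(k-15) - ... (offsets j(3j∓1)/2, signs ++--, p(0)=1, p(<0)=0).
DP table for k = 0..26: p(0)=1, p(1)=1, p(2)=2, p(3)=3, p(4)=5, p(5)=7, p(6)=11, p(7)=15, p(8)=22, p(9)=30, p(10)=42, p(11)=56, p(12)=77, p(13)=101, p(14)=135, p(15)=176, p(16)=231, p(17)=297, p(18)=385, p(19)=490, p(20)=627, p(21)=792, p(22)=1002, p(23)=1255, p(24)=1575, p(25)=1958, p(26)=2436.
Final step: p(27) = p(26) + p(25) - p(22) - p(20) + p(15) + p(12) - p(5) - p(1)
= 2436 + 1958 - 1002 - 627 + 176 + 77 - 7 - 1
= 3010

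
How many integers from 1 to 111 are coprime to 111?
72

111 = 3 × 37
φ(n) = n × ∏(1 - 1/p) for each prime p dividing n
φ(111) = 111 × (1 - 1/3) × (1 - 1/37) = 72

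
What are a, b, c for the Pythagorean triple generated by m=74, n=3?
(5467, 444, 5485)

Euclid's formula: a = m² - n², b = 2mn, c = m² + n²
m = 74, n = 3
a = 74² - 3² = 5476 - 9 = 5467
b = 2 × 74 × 3 = 444
c = 74² + 3² = 5476 + 9 = 5485
Verification: 5467² + 444² = 29888089 + 197136 = 30085225 = 5485² ✓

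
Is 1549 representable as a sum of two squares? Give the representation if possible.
18² + 35² (a=18, b=35)

Factorization: 1549 = 1549
By Fermat: n is sum of two squares iff every prime p ≡ 3 (mod 4) appears to even power.
All primes ≡ 3 (mod 4) appear to even power.
Search a = 0, 1, 2, … for 1549 - a² a perfect square: first hit at a = 18: 1549 - 324 = 1225 = 35².
1549 = 18² + 35² = 324 + 1225 ✓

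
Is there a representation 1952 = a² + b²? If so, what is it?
4² + 44² (a=4, b=44)

Factorization: 1952 = 2^5 × 61
By Fermat: n is sum of two squares iff every prime p ≡ 3 (mod 4) appears to even power.
All primes ≡ 3 (mod 4) appear to even power.
Search a = 0, 1, 2, … for 1952 - a² a perfect square: first hit at a = 4: 1952 - 16 = 1936 = 44².
1952 = 4² + 44² = 16 + 1936 ✓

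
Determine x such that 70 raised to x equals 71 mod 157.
128

Baby-step giant-step with step n = ⌈√157⌉ = 13.
Baby steps 70^j mod 157 (j:value) for j=0..12: 0:1, 1:70, 2:33, 3:112, 4:147, 5:85, 6:141, 7:136, 8:100, 9:92, 10:3, 11:53, 12:99.
Giant-step multiplier: 70^(-13) ≡ 70^(156-13) = 70^143 ≡ 50 (mod 157).
Giant steps γ_i = 71·50^i mod 157: γ_0=71, γ_1=96, γ_2=90, γ_3=104, γ_4=19, γ_5=8, γ_6=86, γ_7=61, γ_8=67, γ_9=53 (in table at j=11).
x = i·n + j = 9·13 + 11 = 128.
Check: 70^128 ≡ 71 (mod 157).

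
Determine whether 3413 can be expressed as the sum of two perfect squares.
7² + 58² (a=7, b=58)

Factorization: 3413 = 3413
By Fermat: n is sum of two squares iff every prime p ≡ 3 (mod 4) appears to even power.
All primes ≡ 3 (mod 4) appear to even power.
Search a = 0, 1, 2, … for 3413 - a² a perfect square: first hit at a = 7: 3413 - 49 = 3364 = 58².
3413 = 7² + 58² = 49 + 3364 ✓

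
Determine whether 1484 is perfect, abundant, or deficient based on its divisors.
abundant

Proper divisors of 1484: sum = 1 + 2 + 4 + 7 + 14 + 28 + 53 + 106 + 212 + 371 + 742 = 1540
Since 1540 > 1484, 1484 is abundant.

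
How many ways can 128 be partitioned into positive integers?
4351078600

p(n) counts ways to write n as a sum of positive integers (order ignored).
Euler's pentagonal recurrence: p(k) = p(k-1) + p(k-2) - p(k-5) - p(k-7) + p(k-12) + p(k-15) - ... (offsets j(3j∓1)/2, signs ++--, p(0)=1, p(<0)=0).
DP table for k = 0..127: p(0)=1, p(1)=1, p(2)=2, p(3)=3, p(4)=5, p(5)=7, p(6)=11, p(7)=15, p(8)=22, p(9)=30, p(10)=42, p(11)=56, p(12)=77, p(13)=101, p(14)=135, p(15)=176, p(16)=231, p(17)=297, p(18)=385, p(19)=490, p(20)=627, p(21)=792, p(22)=1002, p(23)=1255, p(24)=1575, p(25)=1958, p(26)=2436, p(27)=3010, p(28)=3718, p(29)=4565, p(30)=5604, p(31)=6842, p(32)=8349, p(33)=10143, p(34)=12310, p(35)=14883, p(36)=17977, p(37)=21637, p(38)=26015, p(39)=31185, p(40)=37338, p(41)=44583, p(42)=53174, p(43)=63261, p(44)=75175, p(45)=89134, p(46)=105558, p(47)=124754, p(48)=147273, p(49)=173525, p(50)=204226, p(51)=239943, p(52)=281589, p(53)=329931, p(54)=386155, p(55)=451276, p(56)=526823, p(57)=614154, p(58)=715220, p(59)=831820, p(60)=966467, p(61)=1121505, p(62)=1300156, p(63)=1505499, p(64)=1741630, p(65)=2012558, p(66)=2323520, p(67)=2679689, p(68)=3087735, p(69)=3554345, p(70)=4087968, p(71)=4697205, p(72)=5392783, p(73)=6185689, p(74)=7089500, p(75)=8118264, p(76)=9289091, p(77)=10619863, p(78)=12132164, p(79)=13848650, p(80)=15796476, p(81)=18004327, p(82)=20506255, p(83)=23338469, p(84)=26543660, p(85)=30167357, p(86)=34262962, p(87)=38887673, p(88)=44108109, p(89)=49995925, p(90)=56634173, p(91)=64112359, p(92)=72533807, p(93)=82010177, p(94)=92669720, p(95)=104651419, p(96)=118114304, p(97)=133230930, p(98)=150198136, p(99)=169229875, p(100)=190569292, p(101)=214481126, p(102)=241265379, p(103)=271248950, p(104)=304801365, p(105)=342325709, p(106)=384276336, p(107)=431149389, p(108)=483502844, p(109)=541946240, p(110)=607163746, p(111)=679903203, p(112)=761002156, p(113)=851376628, p(114)=952050665, p(115)=1064144451, p(116)=1188908248, p(117)=1327710076, p(118)=1482074143, p(119)=1653668665, p(120)=1844349560, p(121)=2056148051, p(122)=2291320912, p(123)=2552338241, p(124)=2841940500, p(125)=3163127352, p(126)=3519222692, p(127)=3913864295.
Final step: p(128) = p(127) + p(126) - p(123) - p(121) + p(116) + p(113) - p(106) - p(102) + p(93) + p(88) - p(77) - p(71) + p(58) + p(51) - p(36) - p(28) + p(11) + p(2)
= 3913864295 + 3519222692 - 2552338241 - 2056148051 + 1188908248 + 851376628 - 384276336 - 241265379 + 82010177 + 44108109 - 10619863 - 4697205 + 715220 + 239943 - 17977 - 3718 + 56 + 2
= 4351078600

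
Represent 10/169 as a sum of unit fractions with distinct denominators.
1/17 + 1/2873

Greedy algorithm:
10/169: ceiling(169/10) = 17, use 1/17
1/2873: ceiling(2873/1) = 2873, use 1/2873
Result: 10/169 = 1/17 + 1/2873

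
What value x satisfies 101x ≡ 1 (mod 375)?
26

gcd(101, 375) = 1, so the inverse exists.
Extended Euclidean algorithm on (375, 101):
375 = 3 × 101 + 72  ⟹  72 = (1)·375 + (-3)·101
101 = 1 × 72 + 29  ⟹  29 = (-1)·375 + (4)·101
72 = 2 × 29 + 14  ⟹  14 = (3)·375 + (-11)·101
29 = 2 × 14 + 1  ⟹  1 = (-7)·375 + (26)·101
So (26)·101 ≡ 1 (mod 375), i.e. 101^(-1) ≡ 26 (mod 375).
Check: 101 × 26 = 2626 ≡ 1 (mod 375)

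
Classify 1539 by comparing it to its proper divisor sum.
deficient

Proper divisors of 1539: sum = 1 + 3 + 9 + 19 + 27 + 57 + 81 + 171 + 513 = 881
Since 881 < 1539, 1539 is deficient.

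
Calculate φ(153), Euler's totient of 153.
96

153 = 3^2 × 17
φ(n) = n × ∏(1 - 1/p) for each prime p dividing n
φ(153) = 153 × (1 - 1/3) × (1 - 1/17) = 96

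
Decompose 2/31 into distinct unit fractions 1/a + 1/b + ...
1/16 + 1/496

Greedy algorithm:
2/31: ceiling(31/2) = 16, use 1/16
1/496: ceiling(496/1) = 496, use 1/496
Result: 2/31 = 1/16 + 1/496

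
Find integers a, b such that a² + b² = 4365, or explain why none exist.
3² + 66² (a=3, b=66)

Factorization: 4365 = 3^2 × 5 × 97
By Fermat: n is sum of two squares iff every prime p ≡ 3 (mod 4) appears to even power.
All primes ≡ 3 (mod 4) appear to even power.
Search a = 0, 1, 2, … for 4365 - a² a perfect square: first hit at a = 3: 4365 - 9 = 4356 = 66².
4365 = 3² + 66² = 9 + 4356 ✓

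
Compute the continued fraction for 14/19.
[0; 1, 2, 1, 4]

Euclidean algorithm steps:
14 = 0 × 19 + 14
19 = 1 × 14 + 5
14 = 2 × 5 + 4
5 = 1 × 4 + 1
4 = 4 × 1 + 0
Continued fraction: [0; 1, 2, 1, 4]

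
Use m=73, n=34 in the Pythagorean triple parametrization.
(4173, 4964, 6485)

Euclid's formula: a = m² - n², b = 2mn, c = m² + n²
m = 73, n = 34
a = 73² - 34² = 5329 - 1156 = 4173
b = 2 × 73 × 34 = 4964
c = 73² + 34² = 5329 + 1156 = 6485
Verification: 4173² + 4964² = 17413929 + 24641296 = 42055225 = 6485² ✓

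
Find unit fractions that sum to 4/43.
1/11 + 1/473

Greedy algorithm:
4/43: ceiling(43/4) = 11, use 1/11
1/473: ceiling(473/1) = 473, use 1/473
Result: 4/43 = 1/11 + 1/473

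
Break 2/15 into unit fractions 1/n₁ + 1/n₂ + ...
1/8 + 1/120

Greedy algorithm:
2/15: ceiling(15/2) = 8, use 1/8
1/120: ceiling(120/1) = 120, use 1/120
Result: 2/15 = 1/8 + 1/120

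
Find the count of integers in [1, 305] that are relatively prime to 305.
240

305 = 5 × 61
φ(n) = n × ∏(1 - 1/p) for each prime p dividing n
φ(305) = 305 × (1 - 1/5) × (1 - 1/61) = 240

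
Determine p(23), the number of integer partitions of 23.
1255

p(n) counts ways to write n as a sum of positive integers (order ignored).
Euler's pentagonal recurrence: p(k) = p(k-1) + p(k-2) - p(k-5) - p(k-7) + p(k-12) + p(k-15) - ... (offsets j(3j∓1)/2, signs ++--, p(0)=1, p(<0)=0).
DP table for k = 0..22: p(0)=1, p(1)=1, p(2)=2, p(3)=3, p(4)=5, p(5)=7, p(6)=11, p(7)=15, p(8)=22, p(9)=30, p(10)=42, p(11)=56, p(12)=77, p(13)=101, p(14)=135, p(15)=176, p(16)=231, p(17)=297, p(18)=385, p(19)=490, p(20)=627, p(21)=792, p(22)=1002.
Final step: p(23) = p(22) + p(21) - p(18) - p(16) + p(11) + p(8) - p(1)
= 1002 + 792 - 385 - 231 + 56 + 22 - 1
= 1255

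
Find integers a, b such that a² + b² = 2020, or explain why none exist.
16² + 42² (a=16, b=42)

Factorization: 2020 = 2^2 × 5 × 101
By Fermat: n is sum of two squares iff every prime p ≡ 3 (mod 4) appears to even power.
All primes ≡ 3 (mod 4) appear to even power.
Search a = 0, 1, 2, … for 2020 - a² a perfect square: first hit at a = 16: 2020 - 256 = 1764 = 42².
2020 = 16² + 42² = 256 + 1764 ✓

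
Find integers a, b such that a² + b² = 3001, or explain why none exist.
20² + 51² (a=20, b=51)

Factorization: 3001 = 3001
By Fermat: n is sum of two squares iff every prime p ≡ 3 (mod 4) appears to even power.
All primes ≡ 3 (mod 4) appear to even power.
Search a = 0, 1, 2, … for 3001 - a² a perfect square: first hit at a = 20: 3001 - 400 = 2601 = 51².
3001 = 20² + 51² = 400 + 2601 ✓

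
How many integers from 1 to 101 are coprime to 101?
100

101 = 101
φ(n) = n × ∏(1 - 1/p) for each prime p dividing n
φ(101) = 101 × (1 - 1/101) = 100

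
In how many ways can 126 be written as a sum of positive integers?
3519222692

p(n) counts ways to write n as a sum of positive integers (order ignored).
Euler's pentagonal recurrence: p(k) = p(k-1) + p(k-2) - p(k-5) - p(k-7) + p(k-12) + p(k-15) - ... (offsets j(3j∓1)/2, signs ++--, p(0)=1, p(<0)=0).
DP table for k = 0..125: p(0)=1, p(1)=1, p(2)=2, p(3)=3, p(4)=5, p(5)=7, p(6)=11, p(7)=15, p(8)=22, p(9)=30, p(10)=42, p(11)=56, p(12)=77, p(13)=101, p(14)=135, p(15)=176, p(16)=231, p(17)=297, p(18)=385, p(19)=490, p(20)=627, p(21)=792, p(22)=1002, p(23)=1255, p(24)=1575, p(25)=1958, p(26)=2436, p(27)=3010, p(28)=3718, p(29)=4565, p(30)=5604, p(31)=6842, p(32)=8349, p(33)=10143, p(34)=12310, p(35)=14883, p(36)=17977, p(37)=21637, p(38)=26015, p(39)=31185, p(40)=37338, p(41)=44583, p(42)=53174, p(43)=63261, p(44)=75175, p(45)=89134, p(46)=105558, p(47)=124754, p(48)=147273, p(49)=173525, p(50)=204226, p(51)=239943, p(52)=281589, p(53)=329931, p(54)=386155, p(55)=451276, p(56)=526823, p(57)=614154, p(58)=715220, p(59)=831820, p(60)=966467, p(61)=1121505, p(62)=1300156, p(63)=1505499, p(64)=1741630, p(65)=2012558, p(66)=2323520, p(67)=2679689, p(68)=3087735, p(69)=3554345, p(70)=4087968, p(71)=4697205, p(72)=5392783, p(73)=6185689, p(74)=7089500, p(75)=8118264, p(76)=9289091, p(77)=10619863, p(78)=12132164, p(79)=13848650, p(80)=15796476, p(81)=18004327, p(82)=20506255, p(83)=23338469, p(84)=26543660, p(85)=30167357, p(86)=34262962, p(87)=38887673, p(88)=44108109, p(89)=49995925, p(90)=56634173, p(91)=64112359, p(92)=72533807, p(93)=82010177, p(94)=92669720, p(95)=104651419, p(96)=118114304, p(97)=133230930, p(98)=150198136, p(99)=169229875, p(100)=190569292, p(101)=214481126, p(102)=241265379, p(103)=271248950, p(104)=304801365, p(105)=342325709, p(106)=384276336, p(107)=431149389, p(108)=483502844, p(109)=541946240, p(110)=607163746, p(111)=679903203, p(112)=761002156, p(113)=851376628, p(114)=952050665, p(115)=1064144451, p(116)=1188908248, p(117)=1327710076, p(118)=1482074143, p(119)=1653668665, p(120)=1844349560, p(121)=2056148051, p(122)=2291320912, p(123)=2552338241, p(124)=2841940500, p(125)=3163127352.
Final step: p(126) = p(125) + p(124) - p(121) - p(119) + p(114) + p(111) - p(104) - p(100) + p(91) + p(86) - p(75) - p(69) + p(56) + p(49) - p(34) - p(26) + p(9) + p(0)
= 3163127352 + 2841940500 - 2056148051 - 1653668665 + 952050665 + 679903203 - 304801365 - 190569292 + 64112359 + 34262962 - 8118264 - 3554345 + 526823 + 173525 - 12310 - 2436 + 30 + 1
= 3519222692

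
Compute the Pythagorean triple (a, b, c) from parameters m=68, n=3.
(4615, 408, 4633)

Euclid's formula: a = m² - n², b = 2mn, c = m² + n²
m = 68, n = 3
a = 68² - 3² = 4624 - 9 = 4615
b = 2 × 68 × 3 = 408
c = 68² + 3² = 4624 + 9 = 4633
Verification: 4615² + 408² = 21298225 + 166464 = 21464689 = 4633² ✓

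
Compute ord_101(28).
100

101 is prime, so ord(28) divides φ(101) = 100.
Divisors of 100: 1, 2, 4, 5, 10, 20, 25, 50, 100.
Repeated squaring: 28^1 ≡ 28, 28^2 ≡ 77, 28^4 ≡ 71, 28^8 ≡ 92, 28^16 ≡ 81, 28^32 ≡ 97, 28^64 ≡ 16 (mod 101).
Test 28^d mod 101 for each divisor d in increasing order:
28^1 ≡ 28
28^2 ≡ 77
28^4 ≡ 71
28^5 = 28^4·28^1 ≡ 69
28^10 = 28^8·28^2 ≡ 14
28^20 = 28^16·28^4 ≡ 95
28^25 = 28^16·28^8·28^1 ≡ 91
28^50 = 28^32·28^16·28^2 ≡ 100
28^100 = 28^64·28^32·28^4 ≡ 1  ← first divisor giving 1
The order is 100.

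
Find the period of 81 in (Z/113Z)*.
28

113 is prime, so ord(81) divides φ(113) = 112.
Divisors of 112: 1, 2, 4, 7, 8, 14, 16, 28, 56, 112.
Repeated squaring: 81^1 ≡ 81, 81^2 ≡ 7, 81^4 ≡ 49, 81^8 ≡ 28, 81^16 ≡ 106, 81^32 ≡ 49, 81^64 ≡ 28 (mod 113).
Test 81^d mod 113 for each divisor d in increasing order:
81^1 ≡ 81
81^2 ≡ 7
81^4 ≡ 49
81^7 = 81^4·81^2·81^1 ≡ 98
81^8 ≡ 28
81^14 = 81^8·81^4·81^2 ≡ 112
81^16 ≡ 106
81^28 = 81^16·81^8·81^4 ≡ 1  ← first divisor giving 1
The order is 28.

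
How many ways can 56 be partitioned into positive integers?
526823

p(n) counts ways to write n as a sum of positive integers (order ignored).
Euler's pentagonal recurrence: p(k) = p(k-1) + p(k-2) - p(k-5) - p(k-7) + p(k-12) + p(k-15) - ... (offsets j(3j∓1)/2, signs ++--, p(0)=1, p(<0)=0).
DP table for k = 0..55: p(0)=1, p(1)=1, p(2)=2, p(3)=3, p(4)=5, p(5)=7, p(6)=11, p(7)=15, p(8)=22, p(9)=30, p(10)=42, p(11)=56, p(12)=77, p(13)=101, p(14)=135, p(15)=176, p(16)=231, p(17)=297, p(18)=385, p(19)=490, p(20)=627, p(21)=792, p(22)=1002, p(23)=1255, p(24)=1575, p(25)=1958, p(26)=2436, p(27)=3010, p(28)=3718, p(29)=4565, p(30)=5604, p(31)=6842, p(32)=8349, p(33)=10143, p(34)=12310, p(35)=14883, p(36)=17977, p(37)=21637, p(38)=26015, p(39)=31185, p(40)=37338, p(41)=44583, p(42)=53174, p(43)=63261, p(44)=75175, p(45)=89134, p(46)=105558, p(47)=124754, p(48)=147273, p(49)=173525, p(50)=204226, p(51)=239943, p(52)=281589, p(53)=329931, p(54)=386155, p(55)=451276.
Final step: p(56) = p(55) + p(54) - p(51) - p(49) + p(44) + p(41) - p(34) - p(30) + p(21) + p(16) - p(5)
= 451276 + 386155 - 239943 - 173525 + 75175 + 44583 - 12310 - 5604 + 792 + 231 - 7
= 526823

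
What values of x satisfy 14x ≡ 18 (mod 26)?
x ≡ 5 (mod 13)

gcd(14, 26) = 2, which divides 18, so solutions exist.
Divide through by 2: 7x ≡ 9 (mod 13).
Find 7^(-1) mod 13 by the extended Euclidean algorithm:
13 = 1 × 7 + 6  ⟹  6 = (1)·13 + (-1)·7
7 = 1 × 6 + 1  ⟹  1 = (-1)·13 + (2)·7
So (2)·7 ≡ 1 (mod 13), i.e. 7^(-1) ≡ 2 (mod 13).
x ≡ 2 × 9 = 18 ≡ 5 (mod 13).
Check: 14 × 5 = 70 ≡ 18 (mod 26).
x ≡ 5 (mod 13), giving 2 solutions mod 26.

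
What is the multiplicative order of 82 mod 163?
162

163 is prime, so ord(82) divides φ(163) = 162.
Divisors of 162: 1, 2, 3, 6, 9, 18, 27, 54, 81, 162.
Repeated squaring: 82^1 ≡ 82, 82^2 ≡ 41, 82^4 ≡ 51, 82^8 ≡ 156, 82^16 ≡ 49, 82^32 ≡ 119, 82^64 ≡ 143, 82^128 ≡ 74 (mod 163).
Test 82^d mod 163 for each divisor d in increasing order:
82^1 ≡ 82
82^2 ≡ 41
82^3 = 82^2·82^1 ≡ 102
82^6 = 82^4·82^2 ≡ 135
82^9 = 82^8·82^1 ≡ 78
82^18 = 82^16·82^2 ≡ 53
82^27 = 82^16·82^8·82^2·82^1 ≡ 59
82^54 = 82^32·82^16·82^4·82^2 ≡ 58
82^81 = 82^64·82^16·82^1 ≡ 162
82^162 = 82^128·82^32·82^2 ≡ 1  ← first divisor giving 1
The order is 162.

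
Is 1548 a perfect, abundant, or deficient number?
abundant

Proper divisors of 1548: sum = 1 + 2 + 3 + 4 + 6 + 9 + 12 + 18 + ... + 258 + 387 + 516 + 774 (17 divisors) = 2456
Since 2456 > 1548, 1548 is abundant.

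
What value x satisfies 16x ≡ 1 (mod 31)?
2

gcd(16, 31) = 1, so the inverse exists.
Extended Euclidean algorithm on (31, 16):
31 = 1 × 16 + 15  ⟹  15 = (1)·31 + (-1)·16
16 = 1 × 15 + 1  ⟹  1 = (-1)·31 + (2)·16
So (2)·16 ≡ 1 (mod 31), i.e. 16^(-1) ≡ 2 (mod 31).
Check: 16 × 2 = 32 ≡ 1 (mod 31)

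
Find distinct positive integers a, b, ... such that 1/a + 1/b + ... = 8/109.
1/14 + 1/509 + 1/776734

Greedy algorithm:
8/109: ceiling(109/8) = 14, use 1/14
3/1526: ceiling(1526/3) = 509, use 1/509
1/776734: ceiling(776734/1) = 776734, use 1/776734
Result: 8/109 = 1/14 + 1/509 + 1/776734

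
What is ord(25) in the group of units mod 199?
33

199 is prime, so ord(25) divides φ(199) = 198.
Divisors of 198: 1, 2, 3, 6, 9, 11, 18, 22, 33, 66, 99, 198.
Repeated squaring: 25^1 ≡ 25, 25^2 ≡ 28, 25^4 ≡ 187, 25^8 ≡ 144, 25^16 ≡ 40, 25^32 ≡ 8, 25^64 ≡ 64, 25^128 ≡ 116 (mod 199).
Test 25^d mod 199 for each divisor d in increasing order:
25^1 ≡ 25
25^2 ≡ 28
25^3 = 25^2·25^1 ≡ 103
25^6 = 25^4·25^2 ≡ 62
25^9 = 25^8·25^1 ≡ 18
25^11 = 25^8·25^2·25^1 ≡ 106
25^18 = 25^16·25^2 ≡ 125
25^22 = 25^16·25^4·25^2 ≡ 92
25^33 = 25^32·25^1 ≡ 1  ← first divisor giving 1
The order is 33.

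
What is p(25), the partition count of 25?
1958

p(n) counts ways to write n as a sum of positive integers (order ignored).
Euler's pentagonal recurrence: p(k) = p(k-1) + p(k-2) - p(k-5) - p(k-7) + p(k-12) + p(k-15) - ... (offsets j(3j∓1)/2, signs ++--, p(0)=1, p(<0)=0).
DP table for k = 0..24: p(0)=1, p(1)=1, p(2)=2, p(3)=3, p(4)=5, p(5)=7, p(6)=11, p(7)=15, p(8)=22, p(9)=30, p(10)=42, p(11)=56, p(12)=77, p(13)=101, p(14)=135, p(15)=176, p(16)=231, p(17)=297, p(18)=385, p(19)=490, p(20)=627, p(21)=792, p(22)=1002, p(23)=1255, p(24)=1575.
Final step: p(25) = p(24) + p(23) - p(20) - p(18) + p(13) + p(10) - p(3)
= 1575 + 1255 - 627 - 385 + 101 + 42 - 3
= 1958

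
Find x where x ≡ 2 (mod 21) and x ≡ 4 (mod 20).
44

Using Chinese Remainder Theorem:
M = 21 × 20 = 420
M1 = 20, M2 = 21
y1 = 20^(-1) mod 21 = 20
y2 = 21^(-1) mod 20 = 1
x = (2×20×20 + 4×21×1) mod 420 = 44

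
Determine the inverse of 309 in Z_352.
221

gcd(309, 352) = 1, so the inverse exists.
Extended Euclidean algorithm on (352, 309):
352 = 1 × 309 + 43  ⟹  43 = (1)·352 + (-1)·309
309 = 7 × 43 + 8  ⟹  8 = (-7)·352 + (8)·309
43 = 5 × 8 + 3  ⟹  3 = (36)·352 + (-41)·309
8 = 2 × 3 + 2  ⟹  2 = (-79)·352 + (90)·309
3 = 1 × 2 + 1  ⟹  1 = (115)·352 + (-131)·309
So (-131)·309 ≡ 1 (mod 352), i.e. 309^(-1) ≡ -131 ≡ 221 (mod 352).
Check: 309 × 221 = 68289 ≡ 1 (mod 352)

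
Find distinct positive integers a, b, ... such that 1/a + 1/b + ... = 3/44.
1/15 + 1/660

Greedy algorithm:
3/44: ceiling(44/3) = 15, use 1/15
1/660: ceiling(660/1) = 660, use 1/660
Result: 3/44 = 1/15 + 1/660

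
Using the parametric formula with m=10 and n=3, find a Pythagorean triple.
(91, 60, 109)

Euclid's formula: a = m² - n², b = 2mn, c = m² + n²
m = 10, n = 3
a = 10² - 3² = 100 - 9 = 91
b = 2 × 10 × 3 = 60
c = 10² + 3² = 100 + 9 = 109
Verification: 91² + 60² = 8281 + 3600 = 11881 = 109² ✓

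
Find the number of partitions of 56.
526823

p(n) counts ways to write n as a sum of positive integers (order ignored).
Euler's pentagonal recurrence: p(k) = p(k-1) + p(k-2) - p(k-5) - p(k-7) + p(k-12) + p(k-15) - ... (offsets j(3j∓1)/2, signs ++--, p(0)=1, p(<0)=0).
DP table for k = 0..55: p(0)=1, p(1)=1, p(2)=2, p(3)=3, p(4)=5, p(5)=7, p(6)=11, p(7)=15, p(8)=22, p(9)=30, p(10)=42, p(11)=56, p(12)=77, p(13)=101, p(14)=135, p(15)=176, p(16)=231, p(17)=297, p(18)=385, p(19)=490, p(20)=627, p(21)=792, p(22)=1002, p(23)=1255, p(24)=1575, p(25)=1958, p(26)=2436, p(27)=3010, p(28)=3718, p(29)=4565, p(30)=5604, p(31)=6842, p(32)=8349, p(33)=10143, p(34)=12310, p(35)=14883, p(36)=17977, p(37)=21637, p(38)=26015, p(39)=31185, p(40)=37338, p(41)=44583, p(42)=53174, p(43)=63261, p(44)=75175, p(45)=89134, p(46)=105558, p(47)=124754, p(48)=147273, p(49)=173525, p(50)=204226, p(51)=239943, p(52)=281589, p(53)=329931, p(54)=386155, p(55)=451276.
Final step: p(56) = p(55) + p(54) - p(51) - p(49) + p(44) + p(41) - p(34) - p(30) + p(21) + p(16) - p(5)
= 451276 + 386155 - 239943 - 173525 + 75175 + 44583 - 12310 - 5604 + 792 + 231 - 7
= 526823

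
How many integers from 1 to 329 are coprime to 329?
276

329 = 7 × 47
φ(n) = n × ∏(1 - 1/p) for each prime p dividing n
φ(329) = 329 × (1 - 1/7) × (1 - 1/47) = 276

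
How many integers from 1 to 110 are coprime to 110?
40

110 = 2 × 5 × 11
φ(n) = n × ∏(1 - 1/p) for each prime p dividing n
φ(110) = 110 × (1 - 1/2) × (1 - 1/5) × (1 - 1/11) = 40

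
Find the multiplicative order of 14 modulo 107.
53

107 is prime, so ord(14) divides φ(107) = 106.
Divisors of 106: 1, 2, 53, 106.
Repeated squaring: 14^1 ≡ 14, 14^2 ≡ 89, 14^4 ≡ 3, 14^8 ≡ 9, 14^16 ≡ 81, 14^32 ≡ 34, 14^64 ≡ 86 (mod 107).
Test 14^d mod 107 for each divisor d in increasing order:
14^1 ≡ 14
14^2 ≡ 89
14^53 = 14^32·14^16·14^4·14^1 ≡ 1  ← first divisor giving 1
The order is 53.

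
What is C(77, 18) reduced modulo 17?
2

Using Lucas' theorem:
Write n=77 and k=18 in base 17:
n in base 17: [4, 9]
k in base 17: [1, 1]
C(77,18) mod 17 = ∏ C(n_i, k_i) mod 17
Digit binomials (mod 17): C(4,1) = 4; C(9,1) = 9
Product: 4 × 9 = 36 ≡ 2 (mod 17)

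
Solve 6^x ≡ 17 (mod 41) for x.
33

Baby-step giant-step with step n = ⌈√41⌉ = 7.
Baby steps 6^j mod 41 (j:value) for j=0..6: 0:1, 1:6, 2:36, 3:11, 4:25, 5:27, 6:39.
Giant-step multiplier: 6^(-7) ≡ 6^(40-7) = 6^33 ≡ 17 (mod 41).
Giant steps γ_i = 17·17^i mod 41: γ_0=17, γ_1=2, γ_2=34, γ_3=4, γ_4=27 (in table at j=5).
x = i·n + j = 4·7 + 5 = 33.
Check: 6^33 ≡ 17 (mod 41).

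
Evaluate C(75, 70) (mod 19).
18

Using Lucas' theorem:
Write n=75 and k=70 in base 19:
n in base 19: [3, 18]
k in base 19: [3, 13]
C(75,70) mod 19 = ∏ C(n_i, k_i) mod 19
Digit binomials (mod 19): C(3,3) = 1; C(18,13) = 8568 ≡ 18
Product: 1 × 18 = 18 ≡ 18 (mod 19)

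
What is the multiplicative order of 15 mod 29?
28

29 is prime, so ord(15) divides φ(29) = 28.
Divisors of 28: 1, 2, 4, 7, 14, 28.
Repeated squaring: 15^1 ≡ 15, 15^2 ≡ 22, 15^4 ≡ 20, 15^8 ≡ 23, 15^16 ≡ 7 (mod 29).
Test 15^d mod 29 for each divisor d in increasing order:
15^1 ≡ 15
15^2 ≡ 22
15^4 ≡ 20
15^7 = 15^4·15^2·15^1 ≡ 17
15^14 = 15^8·15^4·15^2 ≡ 28
15^28 = 15^16·15^8·15^4 ≡ 1  ← first divisor giving 1
The order is 28.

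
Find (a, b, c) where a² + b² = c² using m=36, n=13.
(1127, 936, 1465)

Euclid's formula: a = m² - n², b = 2mn, c = m² + n²
m = 36, n = 13
a = 36² - 13² = 1296 - 169 = 1127
b = 2 × 36 × 13 = 936
c = 36² + 13² = 1296 + 169 = 1465
Verification: 1127² + 936² = 1270129 + 876096 = 2146225 = 1465² ✓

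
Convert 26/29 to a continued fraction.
[0; 1, 8, 1, 2]

Euclidean algorithm steps:
26 = 0 × 29 + 26
29 = 1 × 26 + 3
26 = 8 × 3 + 2
3 = 1 × 2 + 1
2 = 2 × 1 + 0
Continued fraction: [0; 1, 8, 1, 2]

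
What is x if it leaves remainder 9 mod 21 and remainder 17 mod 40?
177

Using Chinese Remainder Theorem:
M = 21 × 40 = 840
M1 = 40, M2 = 21
y1 = 40^(-1) mod 21 = 10
y2 = 21^(-1) mod 40 = 21
x = (9×40×10 + 17×21×21) mod 840 = 177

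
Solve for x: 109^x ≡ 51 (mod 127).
15

Baby-step giant-step with step n = ⌈√127⌉ = 12.
Baby steps 109^j mod 127 (j:value) for j=0..11: 0:1, 1:109, 2:70, 3:10, 4:74, 5:65, 6:100, 7:105, 8:15, 9:111, 10:34, 11:23.
Giant-step multiplier: 109^(-12) ≡ 109^(126-12) = 109^114 ≡ 50 (mod 127).
Giant steps γ_i = 51·50^i mod 127: γ_0=51, γ_1=10 (in table at j=3).
x = i·n + j = 1·12 + 3 = 15.
Check: 109^15 ≡ 51 (mod 127).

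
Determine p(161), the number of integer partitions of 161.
118159068427

p(n) counts ways to write n as a sum of positive integers (order ignored).
Euler's pentagonal recurrence: p(k) = p(k-1) + p(k-2) - p(k-5) - p(k-7) + p(k-12) + p(k-15) - ... (offsets j(3j∓1)/2, signs ++--, p(0)=1, p(<0)=0).
DP table for k = 0..160: p(0)=1, p(1)=1, p(2)=2, p(3)=3, p(4)=5, p(5)=7, p(6)=11, p(7)=15, p(8)=22, p(9)=30, p(10)=42, p(11)=56, p(12)=77, p(13)=101, p(14)=135, p(15)=176, p(16)=231, p(17)=297, p(18)=385, p(19)=490, p(20)=627, p(21)=792, p(22)=1002, p(23)=1255, p(24)=1575, p(25)=1958, p(26)=2436, p(27)=3010, p(28)=3718, p(29)=4565, p(30)=5604, p(31)=6842, p(32)=8349, p(33)=10143, p(34)=12310, p(35)=14883, p(36)=17977, p(37)=21637, p(38)=26015, p(39)=31185, p(40)=37338, p(41)=44583, p(42)=53174, p(43)=63261, p(44)=75175, p(45)=89134, p(46)=105558, p(47)=124754, p(48)=147273, p(49)=173525, p(50)=204226, p(51)=239943, p(52)=281589, p(53)=329931, p(54)=386155, p(55)=451276, p(56)=526823, p(57)=614154, p(58)=715220, p(59)=831820, p(60)=966467, p(61)=1121505, p(62)=1300156, p(63)=1505499, p(64)=1741630, p(65)=2012558, p(66)=2323520, p(67)=2679689, p(68)=3087735, p(69)=3554345, p(70)=4087968, p(71)=4697205, p(72)=5392783, p(73)=6185689, p(74)=7089500, p(75)=8118264, p(76)=9289091, p(77)=10619863, p(78)=12132164, p(79)=13848650, p(80)=15796476, p(81)=18004327, p(82)=20506255, p(83)=23338469, p(84)=26543660, p(85)=30167357, p(86)=34262962, p(87)=38887673, p(88)=44108109, p(89)=49995925, p(90)=56634173, p(91)=64112359, p(92)=72533807, p(93)=82010177, p(94)=92669720, p(95)=104651419, p(96)=118114304, p(97)=133230930, p(98)=150198136, p(99)=169229875, p(100)=190569292, p(101)=214481126, p(102)=241265379, p(103)=271248950, p(104)=304801365, p(105)=342325709, p(106)=384276336, p(107)=431149389, p(108)=483502844, p(109)=541946240, p(110)=607163746, p(111)=679903203, p(112)=761002156, p(113)=851376628, p(114)=952050665, p(115)=1064144451, p(116)=1188908248, p(117)=1327710076, p(118)=1482074143, p(119)=1653668665, p(120)=1844349560, p(121)=2056148051, p(122)=2291320912, p(123)=2552338241, p(124)=2841940500, p(125)=3163127352, p(126)=3519222692, p(127)=3913864295, p(128)=4351078600, p(129)=4835271870, p(130)=5371315400, p(131)=5964539504, p(132)=6620830889, p(133)=7346629512, p(134)=8149040695, p(135)=9035836076, p(136)=10015581680, p(137)=11097645016, p(138)=12292341831, p(139)=13610949895, p(140)=15065878135, p(141)=16670689208, p(142)=18440293320, p(143)=20390982757, p(144)=22540654445, p(145)=24908858009, p(146)=27517052599, p(147)=30388671978, p(148)=33549419497, p(149)=37027355200, p(150)=40853235313, p(151)=45060624582, p(152)=49686288421, p(153)=54770336324, p(154)=60356673280, p(155)=66493182097, p(156)=73232243759, p(157)=80630964769, p(158)=88751778802, p(159)=97662728555, p(160)=107438159466.
Final step: p(161) = p(160) + p(159) - p(156) - p(154) + p(149) + p(146) - p(139) - p(135) + p(126) + p(121) - p(110) - p(104) + p(91) + p(84) - p(69) - p(61) + p(44) + p(35) - p(16) - p(6)
= 107438159466 + 97662728555 - 73232243759 - 60356673280 + 37027355200 + 27517052599 - 13610949895 - 9035836076 + 3519222692 + 2056148051 - 607163746 - 304801365 + 64112359 + 26543660 - 3554345 - 1121505 + 75175 + 14883 - 231 - 11
= 118159068427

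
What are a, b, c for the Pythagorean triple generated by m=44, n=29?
(1095, 2552, 2777)

Euclid's formula: a = m² - n², b = 2mn, c = m² + n²
m = 44, n = 29
a = 44² - 29² = 1936 - 841 = 1095
b = 2 × 44 × 29 = 2552
c = 44² + 29² = 1936 + 841 = 2777
Verification: 1095² + 2552² = 1199025 + 6512704 = 7711729 = 2777² ✓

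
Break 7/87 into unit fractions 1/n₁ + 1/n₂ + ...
1/13 + 1/283 + 1/320073

Greedy algorithm:
7/87: ceiling(87/7) = 13, use 1/13
4/1131: ceiling(1131/4) = 283, use 1/283
1/320073: ceiling(320073/1) = 320073, use 1/320073
Result: 7/87 = 1/13 + 1/283 + 1/320073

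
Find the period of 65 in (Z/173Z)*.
172

173 is prime, so ord(65) divides φ(173) = 172.
Divisors of 172: 1, 2, 4, 43, 86, 172.
Repeated squaring: 65^1 ≡ 65, 65^2 ≡ 73, 65^4 ≡ 139, 65^8 ≡ 118, 65^16 ≡ 84, 65^32 ≡ 136, 65^64 ≡ 158, 65^128 ≡ 52 (mod 173).
Test 65^d mod 173 for each divisor d in increasing order:
65^1 ≡ 65
65^2 ≡ 73
65^4 ≡ 139
65^43 = 65^32·65^8·65^2·65^1 ≡ 80
65^86 = 65^64·65^16·65^4·65^2 ≡ 172
65^172 = 65^128·65^32·65^8·65^4 ≡ 1  ← first divisor giving 1
The order is 172.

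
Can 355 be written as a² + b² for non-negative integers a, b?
Not possible

Factorization: 355 = 5 × 71
By Fermat: n is sum of two squares iff every prime p ≡ 3 (mod 4) appears to even power.
Prime(s) ≡ 3 (mod 4) with odd exponent: [(71, 1)]
Therefore 355 cannot be expressed as a² + b².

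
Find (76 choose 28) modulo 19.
0

Using Lucas' theorem:
Write n=76 and k=28 in base 19:
n in base 19: [4, 0]
k in base 19: [1, 9]
C(76,28) mod 19 = ∏ C(n_i, k_i) mod 19
Digit binomials (mod 19): C(4,1) = 4; C(0,9) = 0 (k_i > n_i)
Product: 4 × 0 = 0 ≡ 0 (mod 19)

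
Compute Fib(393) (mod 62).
2

Matrix identity: Q^n = [[F_(n+1), F_n], [F_n, F_(n-1)]] with Q = [[1,1],[1,0]].
n = 393 = 110001001₂. Square-and-multiply, entries mod 62:
Q^1 = [[1,1],[1,0]]
Q^3 = (Q^1)²·Q = [[3,2],[2,1]]
Q^6 = (Q^3)² = [[13,8],[8,5]]
Q^12 = (Q^6)² = [[47,20],[20,27]]
Q^24 = (Q^12)² = [[5,54],[54,13]]
Q^49 = (Q^24)²·Q = [[7,27],[27,42]]
Q^98 = (Q^49)² = [[34,21],[21,13]]
Q^196 = (Q^98)² = [[47,57],[57,52]]
Q^393 = (Q^196)²·Q = [[3,2],[2,1]]
F_393 mod 62 = Q^393[0][1] = 2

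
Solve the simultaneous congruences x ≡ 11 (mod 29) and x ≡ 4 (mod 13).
69

Using Chinese Remainder Theorem:
M = 29 × 13 = 377
M1 = 13, M2 = 29
y1 = 13^(-1) mod 29 = 9
y2 = 29^(-1) mod 13 = 9
x = (11×13×9 + 4×29×9) mod 377 = 69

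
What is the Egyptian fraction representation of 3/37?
1/13 + 1/241 + 1/115921

Greedy algorithm:
3/37: ceiling(37/3) = 13, use 1/13
2/481: ceiling(481/2) = 241, use 1/241
1/115921: ceiling(115921/1) = 115921, use 1/115921
Result: 3/37 = 1/13 + 1/241 + 1/115921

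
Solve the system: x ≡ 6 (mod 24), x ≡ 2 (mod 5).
102

Using Chinese Remainder Theorem:
M = 24 × 5 = 120
M1 = 5, M2 = 24
y1 = 5^(-1) mod 24 = 5
y2 = 24^(-1) mod 5 = 4
x = (6×5×5 + 2×24×4) mod 120 = 102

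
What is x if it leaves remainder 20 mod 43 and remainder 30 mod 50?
880

Using Chinese Remainder Theorem:
M = 43 × 50 = 2150
M1 = 50, M2 = 43
y1 = 50^(-1) mod 43 = 37
y2 = 43^(-1) mod 50 = 7
x = (20×50×37 + 30×43×7) mod 2150 = 880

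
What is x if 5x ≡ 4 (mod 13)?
x ≡ 6 (mod 13)

gcd(5, 13) = 1, which divides 4, so solutions exist.
Find 5^(-1) mod 13 by the extended Euclidean algorithm:
13 = 2 × 5 + 3  ⟹  3 = (1)·13 + (-2)·5
5 = 1 × 3 + 2  ⟹  2 = (-1)·13 + (3)·5
3 = 1 × 2 + 1  ⟹  1 = (2)·13 + (-5)·5
So (-5)·5 ≡ 1 (mod 13), i.e. 5^(-1) ≡ -5 ≡ 8 (mod 13).
x ≡ 8 × 4 = 32 ≡ 6 (mod 13).
Check: 5 × 6 = 30 ≡ 4 (mod 13).
Unique solution: x ≡ 6 (mod 13)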